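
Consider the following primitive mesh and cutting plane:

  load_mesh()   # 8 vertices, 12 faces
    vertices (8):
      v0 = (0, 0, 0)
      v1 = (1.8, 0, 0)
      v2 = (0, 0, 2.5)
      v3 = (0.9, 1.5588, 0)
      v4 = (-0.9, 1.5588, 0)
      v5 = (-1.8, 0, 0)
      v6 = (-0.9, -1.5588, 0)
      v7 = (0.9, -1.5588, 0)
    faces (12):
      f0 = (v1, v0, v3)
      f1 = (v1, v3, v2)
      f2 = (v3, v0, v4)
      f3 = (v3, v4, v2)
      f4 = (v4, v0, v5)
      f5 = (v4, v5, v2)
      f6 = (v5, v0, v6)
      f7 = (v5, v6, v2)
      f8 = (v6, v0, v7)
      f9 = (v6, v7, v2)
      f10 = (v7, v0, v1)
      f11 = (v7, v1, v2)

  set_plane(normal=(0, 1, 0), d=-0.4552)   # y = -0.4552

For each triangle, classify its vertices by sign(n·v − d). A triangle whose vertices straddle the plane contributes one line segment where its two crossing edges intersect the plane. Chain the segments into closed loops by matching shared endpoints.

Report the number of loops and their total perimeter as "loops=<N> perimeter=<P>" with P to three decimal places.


Straddling triangles (6 of 12):
  (v5,v0,v6) [++-] → (-0.262818, -0.4552, 0)–(-1.53718, -0.4552, 0)  len=1.2744
  (v5,v6,v2) [+-+] → (-1.53718, -0.4552, 0)–(-0.262818, -0.4552, 1.76995)  len=2.1810
  (v6,v0,v7) [-+-] → (-0.262818, -0.4552, 0)–(0.262818, -0.4552, 0)  len=0.5256
  (v6,v7,v2) [--+] → (0.262818, -0.4552, 1.76995)–(-0.262818, -0.4552, 1.76995)  len=0.5256
  (v7,v0,v1) [-++] → (0.262818, -0.4552, 0)–(1.53718, -0.4552, 0)  len=1.2744
  (v7,v1,v2) [-++] → (1.53718, -0.4552, 0)–(0.262818, -0.4552, 1.76995)  len=2.1810

Chained into 1 loop(s):
  loop 1: 6 segments, perimeter = 7.9620
Total perimeter = 7.962

loops=1 perimeter=7.962


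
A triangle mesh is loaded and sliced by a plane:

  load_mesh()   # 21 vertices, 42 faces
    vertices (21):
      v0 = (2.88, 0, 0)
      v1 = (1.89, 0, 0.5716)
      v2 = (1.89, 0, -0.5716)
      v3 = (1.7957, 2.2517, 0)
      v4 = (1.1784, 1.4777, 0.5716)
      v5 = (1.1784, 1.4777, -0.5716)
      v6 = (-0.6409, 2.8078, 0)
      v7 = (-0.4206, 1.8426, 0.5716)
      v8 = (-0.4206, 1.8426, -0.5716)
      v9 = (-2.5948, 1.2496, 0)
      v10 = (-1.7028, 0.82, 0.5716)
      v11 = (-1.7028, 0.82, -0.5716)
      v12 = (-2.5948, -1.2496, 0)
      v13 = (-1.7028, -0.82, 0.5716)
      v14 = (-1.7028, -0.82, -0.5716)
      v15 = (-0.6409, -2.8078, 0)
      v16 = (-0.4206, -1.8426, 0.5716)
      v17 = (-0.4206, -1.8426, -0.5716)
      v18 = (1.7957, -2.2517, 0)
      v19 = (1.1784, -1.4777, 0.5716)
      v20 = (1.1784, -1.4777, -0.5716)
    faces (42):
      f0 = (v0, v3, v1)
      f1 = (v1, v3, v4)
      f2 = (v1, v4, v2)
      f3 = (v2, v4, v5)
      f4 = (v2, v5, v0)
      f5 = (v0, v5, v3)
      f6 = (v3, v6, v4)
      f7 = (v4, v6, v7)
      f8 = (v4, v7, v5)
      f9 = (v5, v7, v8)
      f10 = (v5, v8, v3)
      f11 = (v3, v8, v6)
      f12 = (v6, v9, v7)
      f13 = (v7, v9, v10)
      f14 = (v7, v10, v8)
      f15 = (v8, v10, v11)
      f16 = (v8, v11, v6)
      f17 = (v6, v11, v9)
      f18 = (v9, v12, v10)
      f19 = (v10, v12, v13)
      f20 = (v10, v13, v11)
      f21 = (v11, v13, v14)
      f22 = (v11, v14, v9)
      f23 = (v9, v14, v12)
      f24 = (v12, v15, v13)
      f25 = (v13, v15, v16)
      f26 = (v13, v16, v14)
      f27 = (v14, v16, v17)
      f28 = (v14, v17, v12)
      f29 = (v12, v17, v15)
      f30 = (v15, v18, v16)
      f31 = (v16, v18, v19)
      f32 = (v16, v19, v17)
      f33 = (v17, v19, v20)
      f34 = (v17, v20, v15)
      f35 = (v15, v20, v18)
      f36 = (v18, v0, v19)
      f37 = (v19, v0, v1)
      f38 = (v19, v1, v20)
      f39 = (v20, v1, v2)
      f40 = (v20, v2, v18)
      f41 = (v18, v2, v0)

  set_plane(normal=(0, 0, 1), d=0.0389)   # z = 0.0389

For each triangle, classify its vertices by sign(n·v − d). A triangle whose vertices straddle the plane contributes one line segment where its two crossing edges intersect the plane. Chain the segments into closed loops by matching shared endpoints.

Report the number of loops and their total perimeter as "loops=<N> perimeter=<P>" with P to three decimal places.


Straddling triangles (28 of 42):
  (v0,v3,v1) [--+] → (1.80212, 2.09846, 0.0389)–(2.81263, 0, 0.0389)  len=2.3291
  (v1,v3,v4) [+-+] → (1.80212, 2.09846, 0.0389)–(1.75369, 2.19903, 0.0389)  len=0.1116
  (v1,v4,v2) [++-] → (1.50999, 0.789132, 0.0389)–(1.89, 0, 0.0389)  len=0.8759
  (v2,v4,v5) [-+-] → (1.50999, 0.789132, 0.0389)–(1.1784, 1.4777, 0.0389)  len=0.7642
  (v3,v6,v4) [--+] → (-0.517088, 2.71728, 0.0389)–(1.75369, 2.19903, 0.0389)  len=2.3292
  (v4,v6,v7) [+-+] → (-0.517088, 2.71728, 0.0389)–(-0.625908, 2.74211, 0.0389)  len=0.1116
  (v4,v7,v5) [++-] → (0.32449, 1.67257, 0.0389)–(1.1784, 1.4777, 0.0389)  len=0.8759
  (v5,v7,v8) [-+-] → (0.32449, 1.67257, 0.0389)–(-0.4206, 1.8426, 0.0389)  len=0.7642
  (v6,v9,v7) [--+] → (-2.44684, 1.28996, 0.0389)–(-0.625908, 2.74211, 0.0389)  len=2.3291
  (v7,v9,v10) [+-+] → (-2.44684, 1.28996, 0.0389)–(-2.5341, 1.22036, 0.0389)  len=0.1116
  (v7,v10,v8) [++-] → (-1.10533, 1.2965, 0.0389)–(-0.4206, 1.8426, 0.0389)  len=0.8758
  (v8,v10,v11) [-+-] → (-1.10533, 1.2965, 0.0389)–(-1.7028, 0.82, 0.0389)  len=0.7642
  (v9,v12,v10) [--+] → (-2.5341, -1.10875, 0.0389)–(-2.5341, 1.22036, 0.0389)  len=2.3291
  (v10,v12,v13) [+-+] → (-2.5341, -1.10875, 0.0389)–(-2.5341, -1.22036, 0.0389)  len=0.1116
  (v10,v13,v11) [++-] → (-1.7028, -0.0558048, 0.0389)–(-1.7028, 0.82, 0.0389)  len=0.8758
  (v11,v13,v14) [-+-] → (-1.7028, -0.0558048, 0.0389)–(-1.7028, -0.82, 0.0389)  len=0.7642
  (v12,v15,v13) [--+] → (-0.713167, -2.67252, 0.0389)–(-2.5341, -1.22036, 0.0389)  len=2.3291
  (v13,v15,v16) [+-+] → (-0.713167, -2.67252, 0.0389)–(-0.625908, -2.74211, 0.0389)  len=0.1116
  (v13,v16,v14) [++-] → (-1.01807, -1.3661, 0.0389)–(-1.7028, -0.82, 0.0389)  len=0.8758
  (v14,v16,v17) [-+-] → (-1.01807, -1.3661, 0.0389)–(-0.4206, -1.8426, 0.0389)  len=0.7642
  (v15,v18,v16) [--+] → (1.64487, -2.22386, 0.0389)–(-0.625908, -2.74211, 0.0389)  len=2.3292
  (v16,v18,v19) [+-+] → (1.64487, -2.22386, 0.0389)–(1.75369, -2.19903, 0.0389)  len=0.1116
  (v16,v19,v17) [++-] → (0.43331, -1.64773, 0.0389)–(-0.4206, -1.8426, 0.0389)  len=0.8759
  (v17,v19,v20) [-+-] → (0.43331, -1.64773, 0.0389)–(1.1784, -1.4777, 0.0389)  len=0.7642
  (v18,v0,v19) [--+] → (2.7642, -0.100564, 0.0389)–(1.75369, -2.19903, 0.0389)  len=2.3291
  (v19,v0,v1) [+-+] → (2.7642, -0.100564, 0.0389)–(2.81263, 0, 0.0389)  len=0.1116
  (v19,v1,v20) [++-] → (1.55841, -0.688568, 0.0389)–(1.1784, -1.4777, 0.0389)  len=0.8759
  (v20,v1,v2) [-+-] → (1.55841, -0.688568, 0.0389)–(1.89, 0, 0.0389)  len=0.7642

Chained into 2 loop(s):
  loop 1: 14 segments, perimeter = 17.0851
  loop 2: 14 segments, perimeter = 11.4805
Total perimeter = 28.566

loops=2 perimeter=28.566


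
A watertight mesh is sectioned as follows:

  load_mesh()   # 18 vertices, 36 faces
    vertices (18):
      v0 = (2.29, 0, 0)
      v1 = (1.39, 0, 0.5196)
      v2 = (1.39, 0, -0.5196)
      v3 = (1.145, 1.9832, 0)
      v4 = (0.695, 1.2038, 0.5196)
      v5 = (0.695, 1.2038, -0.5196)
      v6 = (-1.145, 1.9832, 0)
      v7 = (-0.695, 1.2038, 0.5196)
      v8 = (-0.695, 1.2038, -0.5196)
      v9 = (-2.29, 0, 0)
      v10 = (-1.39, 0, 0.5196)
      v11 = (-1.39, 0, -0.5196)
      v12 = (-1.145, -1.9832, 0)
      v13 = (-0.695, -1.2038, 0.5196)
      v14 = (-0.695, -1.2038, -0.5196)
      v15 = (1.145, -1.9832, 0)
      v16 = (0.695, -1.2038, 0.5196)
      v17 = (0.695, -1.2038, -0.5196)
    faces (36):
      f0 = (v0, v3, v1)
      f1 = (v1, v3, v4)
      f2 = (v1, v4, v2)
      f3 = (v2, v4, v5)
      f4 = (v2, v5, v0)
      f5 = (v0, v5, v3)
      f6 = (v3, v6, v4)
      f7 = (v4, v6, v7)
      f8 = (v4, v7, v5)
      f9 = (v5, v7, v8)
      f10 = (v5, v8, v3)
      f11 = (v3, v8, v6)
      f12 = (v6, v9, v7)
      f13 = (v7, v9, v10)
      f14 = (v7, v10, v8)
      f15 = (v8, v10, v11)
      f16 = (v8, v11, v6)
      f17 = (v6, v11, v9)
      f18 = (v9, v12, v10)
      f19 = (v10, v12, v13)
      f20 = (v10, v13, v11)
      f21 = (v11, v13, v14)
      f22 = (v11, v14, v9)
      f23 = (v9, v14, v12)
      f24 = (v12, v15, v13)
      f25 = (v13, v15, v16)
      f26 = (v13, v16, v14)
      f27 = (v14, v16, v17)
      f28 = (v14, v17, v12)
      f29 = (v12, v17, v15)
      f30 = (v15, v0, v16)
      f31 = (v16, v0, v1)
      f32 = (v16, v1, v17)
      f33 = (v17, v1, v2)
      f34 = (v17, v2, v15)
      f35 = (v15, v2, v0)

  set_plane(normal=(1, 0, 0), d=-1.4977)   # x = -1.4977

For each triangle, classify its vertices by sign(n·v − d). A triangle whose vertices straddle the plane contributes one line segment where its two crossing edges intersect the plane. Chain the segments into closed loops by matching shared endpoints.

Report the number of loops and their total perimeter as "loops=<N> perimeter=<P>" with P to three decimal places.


loops=1 perimeter=5.786

Straddling triangles (6 of 36):
  (v6,v9,v7) [+-+] → (-1.4977, 1.37231, 0)–(-1.4977, 0.597975, 0.258106)  len=0.8162
  (v7,v9,v10) [+-+] → (-1.4977, 0.597975, 0.258106)–(-1.4977, 0, 0.457421)  len=0.6303
  (v6,v11,v9) [++-] → (-1.4977, 0, -0.457421)–(-1.4977, 1.37231, 0)  len=1.4465
  (v9,v12,v10) [-++] → (-1.4977, -1.37231, 0)–(-1.4977, 0, 0.457421)  len=1.4465
  (v11,v14,v9) [++-] → (-1.4977, -0.597975, -0.258106)–(-1.4977, 0, -0.457421)  len=0.6303
  (v9,v14,v12) [-++] → (-1.4977, -0.597975, -0.258106)–(-1.4977, -1.37231, 0)  len=0.8162

Chained into 1 loop(s):
  loop 1: 6 segments, perimeter = 5.7861
Total perimeter = 5.786


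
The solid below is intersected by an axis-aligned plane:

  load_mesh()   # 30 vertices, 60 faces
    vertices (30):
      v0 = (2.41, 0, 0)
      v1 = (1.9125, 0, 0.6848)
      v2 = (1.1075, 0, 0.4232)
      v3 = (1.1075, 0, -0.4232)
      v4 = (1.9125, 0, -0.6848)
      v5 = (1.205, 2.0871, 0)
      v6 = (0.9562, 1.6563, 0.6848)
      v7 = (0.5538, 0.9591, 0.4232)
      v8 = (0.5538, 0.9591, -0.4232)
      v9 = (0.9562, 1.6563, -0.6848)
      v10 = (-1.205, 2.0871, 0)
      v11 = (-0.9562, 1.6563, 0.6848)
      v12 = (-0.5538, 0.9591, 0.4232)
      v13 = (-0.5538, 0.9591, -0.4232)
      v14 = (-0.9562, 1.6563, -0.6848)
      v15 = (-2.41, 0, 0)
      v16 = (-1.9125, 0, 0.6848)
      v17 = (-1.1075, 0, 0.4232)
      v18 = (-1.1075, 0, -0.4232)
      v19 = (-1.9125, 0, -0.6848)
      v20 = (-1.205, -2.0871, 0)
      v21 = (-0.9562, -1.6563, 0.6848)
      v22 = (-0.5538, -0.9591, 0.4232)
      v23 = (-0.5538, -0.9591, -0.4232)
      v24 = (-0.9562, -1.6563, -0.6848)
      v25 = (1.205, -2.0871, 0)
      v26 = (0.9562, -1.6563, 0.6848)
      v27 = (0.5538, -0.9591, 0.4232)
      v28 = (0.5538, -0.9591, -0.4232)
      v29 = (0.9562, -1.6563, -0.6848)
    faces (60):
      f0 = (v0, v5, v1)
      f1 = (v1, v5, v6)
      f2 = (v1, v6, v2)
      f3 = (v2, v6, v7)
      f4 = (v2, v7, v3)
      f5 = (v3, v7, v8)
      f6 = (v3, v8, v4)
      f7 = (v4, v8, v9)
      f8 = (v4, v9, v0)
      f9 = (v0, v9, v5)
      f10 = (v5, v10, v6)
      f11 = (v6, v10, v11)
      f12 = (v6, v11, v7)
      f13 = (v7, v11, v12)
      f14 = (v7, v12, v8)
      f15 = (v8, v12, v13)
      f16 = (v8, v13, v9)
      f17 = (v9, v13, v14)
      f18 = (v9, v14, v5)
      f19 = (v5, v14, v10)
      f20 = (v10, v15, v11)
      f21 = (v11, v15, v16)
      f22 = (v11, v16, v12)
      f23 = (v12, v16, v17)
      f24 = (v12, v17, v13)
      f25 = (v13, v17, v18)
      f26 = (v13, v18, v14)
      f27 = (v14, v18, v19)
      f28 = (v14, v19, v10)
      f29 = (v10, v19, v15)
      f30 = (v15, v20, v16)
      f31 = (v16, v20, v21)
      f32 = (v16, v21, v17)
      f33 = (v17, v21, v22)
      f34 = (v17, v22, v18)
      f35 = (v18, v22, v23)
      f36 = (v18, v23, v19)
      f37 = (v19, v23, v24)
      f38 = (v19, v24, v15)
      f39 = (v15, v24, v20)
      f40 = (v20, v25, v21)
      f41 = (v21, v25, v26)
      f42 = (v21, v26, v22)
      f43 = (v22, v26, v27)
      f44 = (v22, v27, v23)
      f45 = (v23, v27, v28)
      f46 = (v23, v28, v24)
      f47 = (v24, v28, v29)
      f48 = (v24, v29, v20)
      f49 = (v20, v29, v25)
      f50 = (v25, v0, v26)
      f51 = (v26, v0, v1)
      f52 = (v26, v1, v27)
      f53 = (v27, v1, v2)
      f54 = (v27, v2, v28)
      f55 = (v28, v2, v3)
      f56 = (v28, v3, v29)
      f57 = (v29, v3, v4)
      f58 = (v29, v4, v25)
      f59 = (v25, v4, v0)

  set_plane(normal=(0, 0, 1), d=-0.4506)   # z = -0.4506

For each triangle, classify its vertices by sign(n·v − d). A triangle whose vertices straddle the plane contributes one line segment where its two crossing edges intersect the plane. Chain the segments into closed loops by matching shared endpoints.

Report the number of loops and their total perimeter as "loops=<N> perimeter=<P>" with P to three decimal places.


loops=2 perimeter=19.647

Straddling triangles (24 of 60):
  (v3,v8,v4) [++-] → (0.69611, 0.858644, -0.4506)–(1.19182, 0, -0.4506)  len=0.9915
  (v4,v8,v9) [-+-] → (0.69611, 0.858644, -0.4506)–(0.595947, 1.03212, -0.4506)  len=0.2003
  (v4,v9,v0) [--+] → (1.4534, 1.08985, -0.4506)–(2.08264, 0, -0.4506)  len=1.2585
  (v0,v9,v5) [+-+] → (1.4534, 1.08985, -0.4506)–(1.04129, 1.80363, -0.4506)  len=0.8242
  (v8,v13,v9) [++-] → (-0.395643, 1.03212, -0.4506)–(0.595947, 1.03212, -0.4506)  len=0.9916
  (v9,v13,v14) [-+-] → (-0.395643, 1.03212, -0.4506)–(-0.595947, 1.03212, -0.4506)  len=0.2003
  (v9,v14,v5) [--+] → (-0.217075, 1.80363, -0.4506)–(1.04129, 1.80363, -0.4506)  len=1.2584
  (v5,v14,v10) [+-+] → (-0.217075, 1.80363, -0.4506)–(-1.04129, 1.80363, -0.4506)  len=0.8242
  (v13,v18,v14) [++-] → (-1.09165, 0.173481, -0.4506)–(-0.595947, 1.03212, -0.4506)  len=0.9915
  (v14,v18,v19) [-+-] → (-1.09165, 0.173481, -0.4506)–(-1.19182, 0, -0.4506)  len=0.2003
  (v14,v19,v10) [--+] → (-1.67054, 0.713783, -0.4506)–(-1.04129, 1.80363, -0.4506)  len=1.2585
  (v10,v19,v15) [+-+] → (-1.67054, 0.713783, -0.4506)–(-2.08264, 0, -0.4506)  len=0.8242
  (v18,v23,v19) [++-] → (-0.69611, -0.858644, -0.4506)–(-1.19182, 0, -0.4506)  len=0.9915
  (v19,v23,v24) [-+-] → (-0.69611, -0.858644, -0.4506)–(-0.595947, -1.03212, -0.4506)  len=0.2003
  (v19,v24,v15) [--+] → (-1.4534, -1.08985, -0.4506)–(-2.08264, 0, -0.4506)  len=1.2585
  (v15,v24,v20) [+-+] → (-1.4534, -1.08985, -0.4506)–(-1.04129, -1.80363, -0.4506)  len=0.8242
  (v23,v28,v24) [++-] → (0.395643, -1.03212, -0.4506)–(-0.595947, -1.03212, -0.4506)  len=0.9916
  (v24,v28,v29) [-+-] → (0.395643, -1.03212, -0.4506)–(0.595947, -1.03212, -0.4506)  len=0.2003
  (v24,v29,v20) [--+] → (0.217075, -1.80363, -0.4506)–(-1.04129, -1.80363, -0.4506)  len=1.2584
  (v20,v29,v25) [+-+] → (0.217075, -1.80363, -0.4506)–(1.04129, -1.80363, -0.4506)  len=0.8242
  (v28,v3,v29) [++-] → (1.09165, -0.173481, -0.4506)–(0.595947, -1.03212, -0.4506)  len=0.9915
  (v29,v3,v4) [-+-] → (1.09165, -0.173481, -0.4506)–(1.19182, 0, -0.4506)  len=0.2003
  (v29,v4,v25) [--+] → (1.67054, -0.713783, -0.4506)–(1.04129, -1.80363, -0.4506)  len=1.2585
  (v25,v4,v0) [+-+] → (1.67054, -0.713783, -0.4506)–(2.08264, 0, -0.4506)  len=0.8242

Chained into 2 loop(s):
  loop 1: 12 segments, perimeter = 7.1509
  loop 2: 12 segments, perimeter = 12.4958
Total perimeter = 19.647


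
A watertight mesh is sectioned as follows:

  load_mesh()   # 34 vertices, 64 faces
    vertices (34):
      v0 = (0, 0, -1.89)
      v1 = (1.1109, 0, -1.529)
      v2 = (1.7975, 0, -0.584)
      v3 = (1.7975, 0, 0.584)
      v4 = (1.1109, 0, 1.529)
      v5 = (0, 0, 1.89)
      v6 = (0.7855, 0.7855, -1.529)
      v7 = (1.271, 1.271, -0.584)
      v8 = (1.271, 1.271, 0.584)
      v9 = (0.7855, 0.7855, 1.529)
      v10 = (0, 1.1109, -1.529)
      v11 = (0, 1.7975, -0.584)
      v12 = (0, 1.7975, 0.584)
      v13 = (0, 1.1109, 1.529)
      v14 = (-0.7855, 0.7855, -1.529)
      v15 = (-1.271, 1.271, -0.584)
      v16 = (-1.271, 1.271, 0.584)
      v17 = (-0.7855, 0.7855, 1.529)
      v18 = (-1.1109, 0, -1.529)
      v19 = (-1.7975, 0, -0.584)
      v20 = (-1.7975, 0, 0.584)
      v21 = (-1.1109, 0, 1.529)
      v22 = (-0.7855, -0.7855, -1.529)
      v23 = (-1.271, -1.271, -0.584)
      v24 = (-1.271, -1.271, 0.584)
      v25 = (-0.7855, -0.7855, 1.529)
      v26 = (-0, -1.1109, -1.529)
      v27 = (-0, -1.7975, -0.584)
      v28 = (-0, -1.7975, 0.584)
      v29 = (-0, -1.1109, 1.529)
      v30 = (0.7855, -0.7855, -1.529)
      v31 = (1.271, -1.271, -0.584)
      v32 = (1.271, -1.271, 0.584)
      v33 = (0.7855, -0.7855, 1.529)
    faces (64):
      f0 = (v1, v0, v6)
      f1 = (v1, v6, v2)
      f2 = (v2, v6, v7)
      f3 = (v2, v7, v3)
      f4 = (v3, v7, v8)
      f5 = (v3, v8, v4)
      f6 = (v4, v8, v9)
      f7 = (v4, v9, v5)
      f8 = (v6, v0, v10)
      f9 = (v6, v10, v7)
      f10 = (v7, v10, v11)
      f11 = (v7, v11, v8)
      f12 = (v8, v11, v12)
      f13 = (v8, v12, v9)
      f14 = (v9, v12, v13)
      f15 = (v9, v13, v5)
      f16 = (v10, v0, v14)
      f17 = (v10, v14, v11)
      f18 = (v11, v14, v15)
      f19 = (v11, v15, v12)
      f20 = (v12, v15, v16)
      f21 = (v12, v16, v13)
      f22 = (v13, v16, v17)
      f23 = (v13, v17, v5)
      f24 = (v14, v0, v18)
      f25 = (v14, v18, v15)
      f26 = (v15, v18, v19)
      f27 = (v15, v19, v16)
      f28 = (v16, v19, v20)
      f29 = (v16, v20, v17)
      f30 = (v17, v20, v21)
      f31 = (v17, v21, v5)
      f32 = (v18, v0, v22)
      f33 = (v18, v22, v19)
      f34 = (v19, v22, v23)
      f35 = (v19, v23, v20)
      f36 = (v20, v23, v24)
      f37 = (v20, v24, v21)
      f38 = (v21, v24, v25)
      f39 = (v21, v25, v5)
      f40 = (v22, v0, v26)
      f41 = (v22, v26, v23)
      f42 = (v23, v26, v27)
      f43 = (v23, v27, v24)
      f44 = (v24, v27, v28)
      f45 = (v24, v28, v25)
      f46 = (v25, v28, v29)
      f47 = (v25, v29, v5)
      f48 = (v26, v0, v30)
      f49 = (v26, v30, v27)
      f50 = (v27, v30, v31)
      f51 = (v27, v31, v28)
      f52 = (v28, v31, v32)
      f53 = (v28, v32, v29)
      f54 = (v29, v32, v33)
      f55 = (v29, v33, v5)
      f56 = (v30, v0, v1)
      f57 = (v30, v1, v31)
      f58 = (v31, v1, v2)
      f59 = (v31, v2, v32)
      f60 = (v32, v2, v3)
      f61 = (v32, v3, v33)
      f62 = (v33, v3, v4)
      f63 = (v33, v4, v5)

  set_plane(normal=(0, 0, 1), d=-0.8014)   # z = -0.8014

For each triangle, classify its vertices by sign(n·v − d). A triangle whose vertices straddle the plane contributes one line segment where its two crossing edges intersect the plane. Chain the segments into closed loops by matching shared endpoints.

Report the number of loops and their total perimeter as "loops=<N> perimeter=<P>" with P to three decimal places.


loops=1 perimeter=10.039

Straddling triangles (16 of 64):
  (v1,v6,v2) [--+] → (1.56469, 0.180707, -0.8014)–(1.63955, 0, -0.8014)  len=0.1956
  (v2,v6,v7) [+-+] → (1.56469, 0.180707, -0.8014)–(1.15931, 1.15931, -0.8014)  len=1.0592
  (v6,v10,v7) [--+] → (0.978603, 1.23417, -0.8014)–(1.15931, 1.15931, -0.8014)  len=0.1956
  (v7,v10,v11) [+-+] → (0.978603, 1.23417, -0.8014)–(0, 1.63955, -0.8014)  len=1.0592
  (v10,v14,v11) [--+] → (-0.180707, 1.56469, -0.8014)–(0, 1.63955, -0.8014)  len=0.1956
  (v11,v14,v15) [+-+] → (-0.180707, 1.56469, -0.8014)–(-1.15931, 1.15931, -0.8014)  len=1.0592
  (v14,v18,v15) [--+] → (-1.23417, 0.978603, -0.8014)–(-1.15931, 1.15931, -0.8014)  len=0.1956
  (v15,v18,v19) [+-+] → (-1.23417, 0.978603, -0.8014)–(-1.63955, 0, -0.8014)  len=1.0592
  (v18,v22,v19) [--+] → (-1.56469, -0.180707, -0.8014)–(-1.63955, 0, -0.8014)  len=0.1956
  (v19,v22,v23) [+-+] → (-1.56469, -0.180707, -0.8014)–(-1.15931, -1.15931, -0.8014)  len=1.0592
  (v22,v26,v23) [--+] → (-0.978603, -1.23417, -0.8014)–(-1.15931, -1.15931, -0.8014)  len=0.1956
  (v23,v26,v27) [+-+] → (-0.978603, -1.23417, -0.8014)–(0, -1.63955, -0.8014)  len=1.0592
  (v26,v30,v27) [--+] → (0.180707, -1.56469, -0.8014)–(0, -1.63955, -0.8014)  len=0.1956
  (v27,v30,v31) [+-+] → (0.180707, -1.56469, -0.8014)–(1.15931, -1.15931, -0.8014)  len=1.0592
  (v30,v1,v31) [--+] → (1.23417, -0.978603, -0.8014)–(1.15931, -1.15931, -0.8014)  len=0.1956
  (v31,v1,v2) [+-+] → (1.23417, -0.978603, -0.8014)–(1.63955, 0, -0.8014)  len=1.0592

Chained into 1 loop(s):
  loop 1: 16 segments, perimeter = 10.0387
Total perimeter = 10.039


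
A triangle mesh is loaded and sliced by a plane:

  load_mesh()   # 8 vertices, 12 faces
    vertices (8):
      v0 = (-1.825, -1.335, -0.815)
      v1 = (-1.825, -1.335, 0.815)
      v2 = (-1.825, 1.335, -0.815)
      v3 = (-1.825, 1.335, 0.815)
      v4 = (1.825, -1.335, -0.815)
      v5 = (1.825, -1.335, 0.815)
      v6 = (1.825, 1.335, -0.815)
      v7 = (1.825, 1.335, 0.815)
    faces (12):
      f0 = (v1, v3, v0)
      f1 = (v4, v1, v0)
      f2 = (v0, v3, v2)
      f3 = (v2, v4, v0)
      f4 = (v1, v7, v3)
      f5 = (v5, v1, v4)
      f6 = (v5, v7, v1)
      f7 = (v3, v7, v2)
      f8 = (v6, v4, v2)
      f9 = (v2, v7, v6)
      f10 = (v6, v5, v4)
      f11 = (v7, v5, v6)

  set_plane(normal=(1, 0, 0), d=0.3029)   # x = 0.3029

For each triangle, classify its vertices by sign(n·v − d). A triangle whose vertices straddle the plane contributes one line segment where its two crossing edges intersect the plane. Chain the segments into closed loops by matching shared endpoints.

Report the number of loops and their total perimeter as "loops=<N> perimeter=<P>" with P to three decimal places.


Straddling triangles (8 of 12):
  (v4,v1,v0) [+--] → (0.3029, -1.335, -0.135268)–(0.3029, -1.335, -0.815)  len=0.6797
  (v2,v4,v0) [-+-] → (0.3029, -0.221573, -0.815)–(0.3029, -1.335, -0.815)  len=1.1134
  (v1,v7,v3) [-+-] → (0.3029, 0.221573, 0.815)–(0.3029, 1.335, 0.815)  len=1.1134
  (v5,v1,v4) [+-+] → (0.3029, -1.335, 0.815)–(0.3029, -1.335, -0.135268)  len=0.9503
  (v5,v7,v1) [++-] → (0.3029, 0.221573, 0.815)–(0.3029, -1.335, 0.815)  len=1.5566
  (v3,v7,v2) [-+-] → (0.3029, 1.335, 0.815)–(0.3029, 1.335, 0.135268)  len=0.6797
  (v6,v4,v2) [++-] → (0.3029, -0.221573, -0.815)–(0.3029, 1.335, -0.815)  len=1.5566
  (v2,v7,v6) [-++] → (0.3029, 1.335, 0.135268)–(0.3029, 1.335, -0.815)  len=0.9503

Chained into 1 loop(s):
  loop 1: 8 segments, perimeter = 8.6000
Total perimeter = 8.600

loops=1 perimeter=8.600


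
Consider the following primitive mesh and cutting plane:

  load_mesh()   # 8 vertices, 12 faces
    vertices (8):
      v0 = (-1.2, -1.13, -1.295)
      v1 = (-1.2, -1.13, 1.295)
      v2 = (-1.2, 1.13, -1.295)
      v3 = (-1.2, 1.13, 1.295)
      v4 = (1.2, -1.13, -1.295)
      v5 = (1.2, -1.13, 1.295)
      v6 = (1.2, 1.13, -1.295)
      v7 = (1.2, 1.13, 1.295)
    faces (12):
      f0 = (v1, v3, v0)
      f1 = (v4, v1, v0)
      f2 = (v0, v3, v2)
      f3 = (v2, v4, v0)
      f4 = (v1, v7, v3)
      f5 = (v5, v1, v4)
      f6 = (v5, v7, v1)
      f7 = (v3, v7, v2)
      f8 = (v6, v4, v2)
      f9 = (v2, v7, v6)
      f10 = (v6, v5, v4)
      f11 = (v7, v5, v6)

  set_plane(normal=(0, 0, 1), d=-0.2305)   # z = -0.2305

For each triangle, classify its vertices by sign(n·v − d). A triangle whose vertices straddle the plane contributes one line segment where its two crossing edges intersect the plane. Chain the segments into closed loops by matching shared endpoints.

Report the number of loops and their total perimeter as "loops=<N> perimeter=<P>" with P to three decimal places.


loops=1 perimeter=9.320

Straddling triangles (8 of 12):
  (v1,v3,v0) [++-] → (-1.2, -0.201131, -0.2305)–(-1.2, -1.13, -0.2305)  len=0.9289
  (v4,v1,v0) [-+-] → (0.213591, -1.13, -0.2305)–(-1.2, -1.13, -0.2305)  len=1.4136
  (v0,v3,v2) [-+-] → (-1.2, -0.201131, -0.2305)–(-1.2, 1.13, -0.2305)  len=1.3311
  (v5,v1,v4) [++-] → (0.213591, -1.13, -0.2305)–(1.2, -1.13, -0.2305)  len=0.9864
  (v3,v7,v2) [++-] → (-0.213591, 1.13, -0.2305)–(-1.2, 1.13, -0.2305)  len=0.9864
  (v2,v7,v6) [-+-] → (-0.213591, 1.13, -0.2305)–(1.2, 1.13, -0.2305)  len=1.4136
  (v6,v5,v4) [-+-] → (1.2, 0.201131, -0.2305)–(1.2, -1.13, -0.2305)  len=1.3311
  (v7,v5,v6) [++-] → (1.2, 0.201131, -0.2305)–(1.2, 1.13, -0.2305)  len=0.9289

Chained into 1 loop(s):
  loop 1: 8 segments, perimeter = 9.3200
Total perimeter = 9.320


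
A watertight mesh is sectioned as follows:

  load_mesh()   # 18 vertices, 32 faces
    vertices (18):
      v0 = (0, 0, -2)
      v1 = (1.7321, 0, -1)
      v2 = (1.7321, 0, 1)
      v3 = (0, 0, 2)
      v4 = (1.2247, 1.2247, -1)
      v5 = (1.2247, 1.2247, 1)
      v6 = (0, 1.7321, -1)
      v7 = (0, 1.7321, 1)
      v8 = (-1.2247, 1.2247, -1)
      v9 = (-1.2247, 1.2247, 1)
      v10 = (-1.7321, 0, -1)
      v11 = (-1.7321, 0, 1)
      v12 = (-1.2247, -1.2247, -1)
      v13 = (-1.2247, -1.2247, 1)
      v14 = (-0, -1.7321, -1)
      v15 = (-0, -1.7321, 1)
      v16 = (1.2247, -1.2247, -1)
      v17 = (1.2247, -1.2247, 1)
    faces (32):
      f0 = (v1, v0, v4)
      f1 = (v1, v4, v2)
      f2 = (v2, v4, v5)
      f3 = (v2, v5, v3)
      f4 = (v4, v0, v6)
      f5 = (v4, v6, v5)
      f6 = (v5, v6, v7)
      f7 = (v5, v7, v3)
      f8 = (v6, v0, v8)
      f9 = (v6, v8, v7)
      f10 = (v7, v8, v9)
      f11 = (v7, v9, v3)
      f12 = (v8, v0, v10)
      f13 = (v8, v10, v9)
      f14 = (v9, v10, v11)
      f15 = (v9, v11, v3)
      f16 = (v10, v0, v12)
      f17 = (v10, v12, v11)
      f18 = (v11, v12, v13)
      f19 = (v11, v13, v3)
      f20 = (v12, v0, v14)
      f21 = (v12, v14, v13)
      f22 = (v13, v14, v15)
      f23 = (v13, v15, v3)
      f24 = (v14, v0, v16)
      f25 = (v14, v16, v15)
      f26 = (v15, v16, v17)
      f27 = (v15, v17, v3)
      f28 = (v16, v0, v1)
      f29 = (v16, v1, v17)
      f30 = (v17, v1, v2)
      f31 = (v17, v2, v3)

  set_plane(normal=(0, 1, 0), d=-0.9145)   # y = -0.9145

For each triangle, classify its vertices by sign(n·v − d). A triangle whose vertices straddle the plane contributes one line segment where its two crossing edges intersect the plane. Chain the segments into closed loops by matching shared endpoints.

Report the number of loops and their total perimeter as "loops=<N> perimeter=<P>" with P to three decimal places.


Straddling triangles (12 of 32):
  (v10,v0,v12) [++-] → (-0.9145, -0.9145, -1.25329)–(-1.35322, -0.9145, -1)  len=0.5066
  (v10,v12,v11) [+-+] → (-1.35322, -0.9145, -1)–(-1.35322, -0.9145, -0.493427)  len=0.5066
  (v11,v12,v13) [+--] → (-1.35322, -0.9145, -0.493427)–(-1.35322, -0.9145, 1)  len=1.4934
  (v11,v13,v3) [+-+] → (-1.35322, -0.9145, 1)–(-0.9145, -0.9145, 1.25329)  len=0.5066
  (v12,v0,v14) [-+-] → (-0.9145, -0.9145, -1.25329)–(0, -0.9145, -1.47203)  len=0.9403
  (v13,v15,v3) [--+] → (0, -0.9145, 1.47203)–(-0.9145, -0.9145, 1.25329)  len=0.9403
  (v14,v0,v16) [-+-] → (0, -0.9145, -1.47203)–(0.9145, -0.9145, -1.25329)  len=0.9403
  (v15,v17,v3) [--+] → (0.9145, -0.9145, 1.25329)–(0, -0.9145, 1.47203)  len=0.9403
  (v16,v0,v1) [-++] → (0.9145, -0.9145, -1.25329)–(1.35322, -0.9145, -1)  len=0.5066
  (v16,v1,v17) [-+-] → (1.35322, -0.9145, -1)–(1.35322, -0.9145, 0.493427)  len=1.4934
  (v17,v1,v2) [-++] → (1.35322, -0.9145, 0.493427)–(1.35322, -0.9145, 1)  len=0.5066
  (v17,v2,v3) [-++] → (1.35322, -0.9145, 1)–(0.9145, -0.9145, 1.25329)  len=0.5066

Chained into 1 loop(s):
  loop 1: 12 segments, perimeter = 9.7875
Total perimeter = 9.788

loops=1 perimeter=9.788


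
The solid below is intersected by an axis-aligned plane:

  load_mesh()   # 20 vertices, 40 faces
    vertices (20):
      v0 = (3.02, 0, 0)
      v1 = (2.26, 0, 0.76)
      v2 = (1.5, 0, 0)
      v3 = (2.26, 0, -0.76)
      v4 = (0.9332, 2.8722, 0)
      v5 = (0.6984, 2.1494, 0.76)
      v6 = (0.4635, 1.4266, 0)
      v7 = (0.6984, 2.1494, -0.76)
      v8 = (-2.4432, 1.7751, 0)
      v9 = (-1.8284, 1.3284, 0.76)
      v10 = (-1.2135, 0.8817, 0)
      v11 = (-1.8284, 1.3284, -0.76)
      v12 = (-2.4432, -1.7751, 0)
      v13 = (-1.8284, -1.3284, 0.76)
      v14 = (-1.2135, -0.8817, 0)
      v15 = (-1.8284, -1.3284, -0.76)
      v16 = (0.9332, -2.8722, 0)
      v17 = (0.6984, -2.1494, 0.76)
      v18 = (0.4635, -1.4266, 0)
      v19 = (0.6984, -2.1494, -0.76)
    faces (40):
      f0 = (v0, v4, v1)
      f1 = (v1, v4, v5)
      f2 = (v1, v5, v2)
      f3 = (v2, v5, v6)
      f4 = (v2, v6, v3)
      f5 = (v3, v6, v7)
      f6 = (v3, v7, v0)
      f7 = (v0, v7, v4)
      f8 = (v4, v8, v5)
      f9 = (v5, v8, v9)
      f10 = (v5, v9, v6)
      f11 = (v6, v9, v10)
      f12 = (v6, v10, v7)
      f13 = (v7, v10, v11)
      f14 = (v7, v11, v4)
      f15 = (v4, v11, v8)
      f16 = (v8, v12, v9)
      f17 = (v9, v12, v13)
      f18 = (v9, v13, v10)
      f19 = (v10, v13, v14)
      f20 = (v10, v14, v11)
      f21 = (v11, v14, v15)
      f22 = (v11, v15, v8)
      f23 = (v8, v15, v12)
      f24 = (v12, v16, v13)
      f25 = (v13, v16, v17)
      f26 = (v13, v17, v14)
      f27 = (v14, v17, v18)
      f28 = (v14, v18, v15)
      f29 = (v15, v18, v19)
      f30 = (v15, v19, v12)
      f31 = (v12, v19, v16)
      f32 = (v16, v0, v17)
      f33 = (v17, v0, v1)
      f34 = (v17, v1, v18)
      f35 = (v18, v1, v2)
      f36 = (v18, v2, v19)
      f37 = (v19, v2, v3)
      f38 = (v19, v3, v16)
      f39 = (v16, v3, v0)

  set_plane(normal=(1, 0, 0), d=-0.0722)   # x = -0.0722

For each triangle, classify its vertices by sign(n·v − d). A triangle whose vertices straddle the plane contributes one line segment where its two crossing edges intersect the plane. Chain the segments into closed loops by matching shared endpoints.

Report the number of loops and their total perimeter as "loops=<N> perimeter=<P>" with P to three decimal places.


loops=2 perimeter=7.982

Straddling triangles (16 of 40):
  (v4,v8,v5) [+-+] → (-0.0722, 2.54551, 0)–(-0.0722, 2.05759, 0.57358)  len=0.7530
  (v5,v8,v9) [+--] → (-0.0722, 2.05759, 0.57358)–(-0.0722, 1.89902, 0.76)  len=0.2447
  (v5,v9,v6) [+-+] → (-0.0722, 1.89902, 0.76)–(-0.0722, 1.40365, 0.17764)  len=0.7646
  (v6,v9,v10) [+--] → (-0.0722, 1.40365, 0.17764)–(-0.0722, 1.25254, 0)  len=0.2332
  (v6,v10,v7) [+-+] → (-0.0722, 1.25254, 0)–(-0.0722, 1.63845, -0.453679)  len=0.5956
  (v7,v10,v11) [+--] → (-0.0722, 1.63845, -0.453679)–(-0.0722, 1.89902, -0.76)  len=0.4022
  (v7,v11,v4) [+-+] → (-0.0722, 1.89902, -0.76)–(-0.0722, 2.31016, -0.276689)  len=0.6345
  (v4,v11,v8) [+--] → (-0.0722, 2.31016, -0.276689)–(-0.0722, 2.54551, 0)  len=0.3632
  (v12,v16,v13) [-+-] → (-0.0722, -2.54551, 0)–(-0.0722, -2.31016, 0.276689)  len=0.3632
  (v13,v16,v17) [-++] → (-0.0722, -2.31016, 0.276689)–(-0.0722, -1.89902, 0.76)  len=0.6345
  (v13,v17,v14) [-+-] → (-0.0722, -1.89902, 0.76)–(-0.0722, -1.63845, 0.453679)  len=0.4022
  (v14,v17,v18) [-++] → (-0.0722, -1.63845, 0.453679)–(-0.0722, -1.25254, 0)  len=0.5956
  (v14,v18,v15) [-+-] → (-0.0722, -1.25254, 0)–(-0.0722, -1.40365, -0.17764)  len=0.2332
  (v15,v18,v19) [-++] → (-0.0722, -1.40365, -0.17764)–(-0.0722, -1.89902, -0.76)  len=0.7646
  (v15,v19,v12) [-+-] → (-0.0722, -1.89902, -0.76)–(-0.0722, -2.05759, -0.57358)  len=0.2447
  (v12,v19,v16) [-++] → (-0.0722, -2.05759, -0.57358)–(-0.0722, -2.54551, 0)  len=0.7530

Chained into 2 loop(s):
  loop 1: 8 segments, perimeter = 3.9911
  loop 2: 8 segments, perimeter = 3.9911
Total perimeter = 7.982


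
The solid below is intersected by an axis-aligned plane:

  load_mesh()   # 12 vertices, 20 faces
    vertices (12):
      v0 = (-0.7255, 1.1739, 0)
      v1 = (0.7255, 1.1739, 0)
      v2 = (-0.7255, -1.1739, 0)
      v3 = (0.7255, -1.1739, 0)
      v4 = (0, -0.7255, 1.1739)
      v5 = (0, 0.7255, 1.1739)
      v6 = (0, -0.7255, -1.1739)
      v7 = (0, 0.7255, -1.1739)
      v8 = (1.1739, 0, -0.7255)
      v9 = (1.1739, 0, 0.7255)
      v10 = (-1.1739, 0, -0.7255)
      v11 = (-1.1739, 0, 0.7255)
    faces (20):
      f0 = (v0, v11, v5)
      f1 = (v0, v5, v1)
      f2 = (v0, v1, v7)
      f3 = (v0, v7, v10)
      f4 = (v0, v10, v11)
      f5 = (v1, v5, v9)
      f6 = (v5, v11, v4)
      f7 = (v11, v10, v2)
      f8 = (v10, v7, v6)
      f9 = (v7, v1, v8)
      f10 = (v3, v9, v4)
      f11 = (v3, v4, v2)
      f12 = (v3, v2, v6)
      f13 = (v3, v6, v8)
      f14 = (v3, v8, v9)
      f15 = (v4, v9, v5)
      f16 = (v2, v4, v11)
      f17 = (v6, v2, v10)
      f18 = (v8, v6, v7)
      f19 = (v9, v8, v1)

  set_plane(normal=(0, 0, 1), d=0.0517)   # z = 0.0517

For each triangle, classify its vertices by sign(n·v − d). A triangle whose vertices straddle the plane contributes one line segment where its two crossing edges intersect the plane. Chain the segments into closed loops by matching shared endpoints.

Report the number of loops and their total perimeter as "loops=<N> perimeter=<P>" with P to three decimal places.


loops=1 perimeter=7.804

Straddling triangles (10 of 20):
  (v0,v11,v5) [-++] → (-0.757454, 1.09025, 0.0517)–(-0.693548, 1.15415, 0.0517)  len=0.0904
  (v0,v5,v1) [-+-] → (-0.693548, 1.15415, 0.0517)–(0.693548, 1.15415, 0.0517)  len=1.3871
  (v0,v10,v11) [--+] → (-1.1739, 0, 0.0517)–(-0.757454, 1.09025, 0.0517)  len=1.1671
  (v1,v5,v9) [-++] → (0.693548, 1.15415, 0.0517)–(0.757454, 1.09025, 0.0517)  len=0.0904
  (v11,v10,v2) [+--] → (-1.1739, 0, 0.0517)–(-0.757454, -1.09025, 0.0517)  len=1.1671
  (v3,v9,v4) [-++] → (0.757454, -1.09025, 0.0517)–(0.693548, -1.15415, 0.0517)  len=0.0904
  (v3,v4,v2) [-+-] → (0.693548, -1.15415, 0.0517)–(-0.693548, -1.15415, 0.0517)  len=1.3871
  (v3,v8,v9) [--+] → (1.1739, 0, 0.0517)–(0.757454, -1.09025, 0.0517)  len=1.1671
  (v2,v4,v11) [-++] → (-0.693548, -1.15415, 0.0517)–(-0.757454, -1.09025, 0.0517)  len=0.0904
  (v9,v8,v1) [+--] → (1.1739, 0, 0.0517)–(0.757454, 1.09025, 0.0517)  len=1.1671

Chained into 1 loop(s):
  loop 1: 10 segments, perimeter = 7.8040
Total perimeter = 7.804


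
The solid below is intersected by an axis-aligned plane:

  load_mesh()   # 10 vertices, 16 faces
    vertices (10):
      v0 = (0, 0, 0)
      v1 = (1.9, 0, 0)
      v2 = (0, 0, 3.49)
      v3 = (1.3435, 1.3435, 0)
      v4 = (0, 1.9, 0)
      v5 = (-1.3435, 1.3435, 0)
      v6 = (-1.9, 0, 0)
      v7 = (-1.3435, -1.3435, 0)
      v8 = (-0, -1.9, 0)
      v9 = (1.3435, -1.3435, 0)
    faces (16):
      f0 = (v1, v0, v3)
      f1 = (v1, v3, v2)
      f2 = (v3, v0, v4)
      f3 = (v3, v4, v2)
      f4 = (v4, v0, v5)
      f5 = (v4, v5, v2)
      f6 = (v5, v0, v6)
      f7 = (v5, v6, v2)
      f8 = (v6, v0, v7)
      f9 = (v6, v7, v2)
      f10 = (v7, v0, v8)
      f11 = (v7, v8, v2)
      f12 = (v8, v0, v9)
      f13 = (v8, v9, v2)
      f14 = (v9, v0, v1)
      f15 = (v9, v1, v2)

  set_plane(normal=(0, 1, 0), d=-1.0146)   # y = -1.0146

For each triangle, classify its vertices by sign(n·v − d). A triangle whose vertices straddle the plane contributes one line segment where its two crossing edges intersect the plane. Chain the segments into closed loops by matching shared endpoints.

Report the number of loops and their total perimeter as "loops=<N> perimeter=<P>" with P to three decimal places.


loops=1 perimeter=7.455

Straddling triangles (8 of 16):
  (v6,v0,v7) [++-] → (-1.0146, -1.0146, 0)–(-1.47974, -1.0146, 0)  len=0.4651
  (v6,v7,v2) [+-+] → (-1.47974, -1.0146, 0)–(-1.0146, -1.0146, 0.854381)  len=0.9728
  (v7,v0,v8) [-+-] → (-1.0146, -1.0146, 0)–(0, -1.0146, 0)  len=1.0146
  (v7,v8,v2) [--+] → (0, -1.0146, 1.62634)–(-1.0146, -1.0146, 0.854381)  len=1.2749
  (v8,v0,v9) [-+-] → (0, -1.0146, 0)–(1.0146, -1.0146, 0)  len=1.0146
  (v8,v9,v2) [--+] → (1.0146, -1.0146, 0.854381)–(0, -1.0146, 1.62634)  len=1.2749
  (v9,v0,v1) [-++] → (1.0146, -1.0146, 0)–(1.47974, -1.0146, 0)  len=0.4651
  (v9,v1,v2) [-++] → (1.47974, -1.0146, 0)–(1.0146, -1.0146, 0.854381)  len=0.9728

Chained into 1 loop(s):
  loop 1: 8 segments, perimeter = 7.4548
Total perimeter = 7.455


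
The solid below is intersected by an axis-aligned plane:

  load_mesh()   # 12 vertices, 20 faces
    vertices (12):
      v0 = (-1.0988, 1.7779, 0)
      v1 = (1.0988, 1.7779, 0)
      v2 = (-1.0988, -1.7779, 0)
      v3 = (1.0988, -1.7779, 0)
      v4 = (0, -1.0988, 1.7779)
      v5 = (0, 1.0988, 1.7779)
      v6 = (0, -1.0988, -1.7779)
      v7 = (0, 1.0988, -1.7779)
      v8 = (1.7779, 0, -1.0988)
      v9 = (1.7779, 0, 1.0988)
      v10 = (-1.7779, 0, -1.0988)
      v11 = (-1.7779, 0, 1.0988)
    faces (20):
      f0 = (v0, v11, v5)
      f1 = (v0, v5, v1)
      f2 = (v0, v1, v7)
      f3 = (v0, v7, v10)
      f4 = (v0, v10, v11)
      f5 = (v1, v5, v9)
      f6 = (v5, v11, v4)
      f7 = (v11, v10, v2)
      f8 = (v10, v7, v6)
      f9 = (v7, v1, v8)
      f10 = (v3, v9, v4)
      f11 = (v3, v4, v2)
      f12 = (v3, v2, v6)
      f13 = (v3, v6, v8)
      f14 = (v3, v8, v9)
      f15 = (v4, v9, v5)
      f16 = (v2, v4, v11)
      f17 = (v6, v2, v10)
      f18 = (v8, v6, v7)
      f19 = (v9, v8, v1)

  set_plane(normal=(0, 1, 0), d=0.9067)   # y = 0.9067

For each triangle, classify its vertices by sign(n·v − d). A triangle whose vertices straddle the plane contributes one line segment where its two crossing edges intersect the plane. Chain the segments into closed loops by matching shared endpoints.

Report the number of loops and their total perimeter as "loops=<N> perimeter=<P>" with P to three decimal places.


loops=1 perimeter=9.825

Straddling triangles (10 of 20):
  (v0,v11,v5) [+-+] → (-1.43157, 0.9067, 0.53843)–(-0.310825, 0.9067, 1.65917)  len=1.5850
  (v0,v7,v10) [++-] → (-0.310825, 0.9067, -1.65917)–(-1.43157, 0.9067, -0.53843)  len=1.5850
  (v0,v10,v11) [+--] → (-1.43157, 0.9067, -0.53843)–(-1.43157, 0.9067, 0.53843)  len=1.0769
  (v1,v5,v9) [++-] → (0.310825, 0.9067, 1.65917)–(1.43157, 0.9067, 0.53843)  len=1.5850
  (v5,v11,v4) [+--] → (-0.310825, 0.9067, 1.65917)–(0, 0.9067, 1.7779)  len=0.3327
  (v10,v7,v6) [-+-] → (-0.310825, 0.9067, -1.65917)–(0, 0.9067, -1.7779)  len=0.3327
  (v7,v1,v8) [++-] → (1.43157, 0.9067, -0.53843)–(0.310825, 0.9067, -1.65917)  len=1.5850
  (v4,v9,v5) [--+] → (0.310825, 0.9067, 1.65917)–(0, 0.9067, 1.7779)  len=0.3327
  (v8,v6,v7) [--+] → (0, 0.9067, -1.7779)–(0.310825, 0.9067, -1.65917)  len=0.3327
  (v9,v8,v1) [--+] → (1.43157, 0.9067, -0.53843)–(1.43157, 0.9067, 0.53843)  len=1.0769

Chained into 1 loop(s):
  loop 1: 10 segments, perimeter = 9.8245
Total perimeter = 9.825


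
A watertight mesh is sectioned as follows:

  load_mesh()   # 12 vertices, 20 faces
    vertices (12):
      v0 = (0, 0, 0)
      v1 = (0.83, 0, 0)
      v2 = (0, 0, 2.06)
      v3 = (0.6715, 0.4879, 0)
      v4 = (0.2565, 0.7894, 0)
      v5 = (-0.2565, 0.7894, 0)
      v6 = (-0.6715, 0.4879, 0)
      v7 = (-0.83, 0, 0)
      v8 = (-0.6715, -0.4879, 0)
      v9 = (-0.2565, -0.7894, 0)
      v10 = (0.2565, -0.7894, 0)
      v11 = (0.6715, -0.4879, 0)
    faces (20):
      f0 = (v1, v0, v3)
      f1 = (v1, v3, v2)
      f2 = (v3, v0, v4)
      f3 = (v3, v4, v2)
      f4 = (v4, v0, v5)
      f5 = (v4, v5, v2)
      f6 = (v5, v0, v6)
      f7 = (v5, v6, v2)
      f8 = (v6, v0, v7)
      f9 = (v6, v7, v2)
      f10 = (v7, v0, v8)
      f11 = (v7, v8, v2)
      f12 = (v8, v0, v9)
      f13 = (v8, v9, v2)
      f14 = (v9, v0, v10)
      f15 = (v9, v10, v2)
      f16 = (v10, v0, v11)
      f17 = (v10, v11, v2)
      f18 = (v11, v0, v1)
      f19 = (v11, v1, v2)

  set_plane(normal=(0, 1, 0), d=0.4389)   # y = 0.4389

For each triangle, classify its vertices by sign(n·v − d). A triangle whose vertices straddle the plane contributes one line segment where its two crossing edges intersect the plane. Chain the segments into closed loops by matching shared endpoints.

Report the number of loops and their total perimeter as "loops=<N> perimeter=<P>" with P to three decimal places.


Straddling triangles (10 of 20):
  (v1,v0,v3) [--+] → (0.604061, 0.4389, 0)–(0.687418, 0.4389, 0)  len=0.0834
  (v1,v3,v2) [-+-] → (0.687418, 0.4389, 0)–(0.604061, 0.4389, 0.206887)  len=0.2230
  (v3,v0,v4) [+-+] → (0.604061, 0.4389, 0)–(0.142612, 0.4389, 0)  len=0.4614
  (v3,v4,v2) [++-] → (0.142612, 0.4389, 0.914657)–(0.604061, 0.4389, 0.206887)  len=0.8449
  (v4,v0,v5) [+-+] → (0.142612, 0.4389, 0)–(-0.142612, 0.4389, 0)  len=0.2852
  (v4,v5,v2) [++-] → (-0.142612, 0.4389, 0.914657)–(0.142612, 0.4389, 0.914657)  len=0.2852
  (v5,v0,v6) [+-+] → (-0.142612, 0.4389, 0)–(-0.604061, 0.4389, 0)  len=0.4614
  (v5,v6,v2) [++-] → (-0.604061, 0.4389, 0.206887)–(-0.142612, 0.4389, 0.914657)  len=0.8449
  (v6,v0,v7) [+--] → (-0.604061, 0.4389, 0)–(-0.687418, 0.4389, 0)  len=0.0834
  (v6,v7,v2) [+--] → (-0.687418, 0.4389, 0)–(-0.604061, 0.4389, 0.206887)  len=0.2230

Chained into 1 loop(s):
  loop 1: 10 segments, perimeter = 3.7960
Total perimeter = 3.796

loops=1 perimeter=3.796
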